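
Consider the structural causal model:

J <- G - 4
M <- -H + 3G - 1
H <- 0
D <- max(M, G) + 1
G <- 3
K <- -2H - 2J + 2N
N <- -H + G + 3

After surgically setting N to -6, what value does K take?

-10

The intervention breaks the incoming arrows to N: N <- -H + G + 3 no longer applies, and N = -6.
J = G - 4  [with G=3]  = -1
K = -2H - 2J + 2N  [with H=0, J=-1, N=-6]  = -10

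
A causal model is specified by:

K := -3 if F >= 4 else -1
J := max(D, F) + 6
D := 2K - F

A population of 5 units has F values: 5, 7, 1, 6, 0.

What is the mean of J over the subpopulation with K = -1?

6.5

Observing K=-1 restricts to units where K's equation naturally yields -1: F ∈ {1, 0}. In that subpopulation J = 7, 6, mean 6.5.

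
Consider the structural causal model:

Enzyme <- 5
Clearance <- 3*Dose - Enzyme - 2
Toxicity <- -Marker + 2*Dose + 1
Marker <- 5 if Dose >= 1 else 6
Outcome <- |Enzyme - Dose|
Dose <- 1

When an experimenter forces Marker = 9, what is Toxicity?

-6

The intervention breaks the incoming arrows to Marker: Marker <- 5 if Dose >= 1 else 6 no longer applies, and Marker = 9.
Toxicity = -Marker + 2*Dose + 1  [with Marker=9, Dose=1]  = -6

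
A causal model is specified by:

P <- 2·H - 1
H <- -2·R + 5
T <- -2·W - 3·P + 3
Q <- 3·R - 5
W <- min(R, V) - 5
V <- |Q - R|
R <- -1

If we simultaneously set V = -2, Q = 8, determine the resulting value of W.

-7

The joint intervention fixes V = -2, Q = 8, removing each variable's own equation.
W = min(R, V) - 5  [with R=-1, V=-2]  = -7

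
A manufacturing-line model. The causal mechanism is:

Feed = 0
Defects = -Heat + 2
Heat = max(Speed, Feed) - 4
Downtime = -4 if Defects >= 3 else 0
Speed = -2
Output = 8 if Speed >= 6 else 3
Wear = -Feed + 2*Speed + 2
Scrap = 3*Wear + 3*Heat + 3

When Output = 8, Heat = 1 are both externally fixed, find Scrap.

0

Setting Output = 8, Heat = 1 by intervention discards those variables' equations.
Wear = -Feed + 2*Speed + 2  [with Feed=0, Speed=-2]  = -2
Scrap = 3*Wear + 3*Heat + 3  [with Wear=-2, Heat=1]  = 0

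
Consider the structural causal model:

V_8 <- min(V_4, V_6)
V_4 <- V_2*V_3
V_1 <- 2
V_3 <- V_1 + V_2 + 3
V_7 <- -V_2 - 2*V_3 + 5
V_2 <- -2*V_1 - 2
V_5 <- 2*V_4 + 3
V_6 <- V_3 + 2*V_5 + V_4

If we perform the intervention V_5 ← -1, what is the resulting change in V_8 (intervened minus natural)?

do(V_5=-1) replaces the equation V_5 <- 2*V_4 + 3 with the constant V_5 = -1.
V_2 = -2*V_1 - 2  [with V_1=2]  = -6
V_3 = V_1 + V_2 + 3  [with V_1=2, V_2=-6]  = -1
V_4 = V_2*V_3  [with V_2=-6, V_3=-1]  = 6
V_6 = V_3 + 2*V_5 + V_4  [with V_3=-1, V_5=-1, V_4=6]  = 3
V_8 = min(V_4, V_6)  [with V_4=6, V_6=3]  = 3
Without intervention: V_2 = -2*V_1 - 2  [with V_1=2]  = -6; V_3 = V_1 + V_2 + 3  [with V_1=2, V_2=-6]  = -1; V_4 = V_2*V_3  [with V_2=-6, V_3=-1]  = 6; V_5 = 2*V_4 + 3  [with V_4=6]  = 15; V_6 = V_3 + 2*V_5 + V_4  [with V_3=-1, V_5=15, V_4=6]  = 35; V_8 = min(V_4, V_6)  [with V_4=6, V_6=35]  = 6.
Change = 3 − 6 = -3.

-3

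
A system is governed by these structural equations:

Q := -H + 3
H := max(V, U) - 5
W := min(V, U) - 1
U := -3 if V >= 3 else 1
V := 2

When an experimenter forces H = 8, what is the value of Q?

-5

The intervention breaks the incoming arrows to H: H := max(V, U) - 5 no longer applies, and H = 8.
Q = -H + 3  [with H=8]  = -5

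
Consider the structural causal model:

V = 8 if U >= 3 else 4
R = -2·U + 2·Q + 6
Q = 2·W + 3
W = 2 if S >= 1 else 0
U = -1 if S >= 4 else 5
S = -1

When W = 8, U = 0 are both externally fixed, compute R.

44

Setting W = 8, U = 0 by intervention discards those variables' equations.
Q = 2·W + 3  [with W=8]  = 19
R = -2·U + 2·Q + 6  [with U=0, Q=19]  = 44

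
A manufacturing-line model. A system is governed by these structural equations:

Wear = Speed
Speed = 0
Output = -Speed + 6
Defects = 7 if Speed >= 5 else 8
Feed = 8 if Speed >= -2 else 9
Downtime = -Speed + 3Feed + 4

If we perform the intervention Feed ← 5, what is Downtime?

Under do(Feed=5), the mechanism Feed = 8 if Speed >= -2 else 9 is discarded; Feed is fixed at 5.
Downtime = -Speed + 3Feed + 4  [with Speed=0, Feed=5]  = 19

19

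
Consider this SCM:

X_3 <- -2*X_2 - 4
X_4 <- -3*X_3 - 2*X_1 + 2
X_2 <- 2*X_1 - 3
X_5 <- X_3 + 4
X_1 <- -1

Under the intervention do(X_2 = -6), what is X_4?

-20

Under do(X_2=-6), the mechanism X_2 <- 2*X_1 - 3 is discarded; X_2 is fixed at -6.
X_3 = -2*X_2 - 4  [with X_2=-6]  = 8
X_4 = -3*X_3 - 2*X_1 + 2  [with X_3=8, X_1=-1]  = -20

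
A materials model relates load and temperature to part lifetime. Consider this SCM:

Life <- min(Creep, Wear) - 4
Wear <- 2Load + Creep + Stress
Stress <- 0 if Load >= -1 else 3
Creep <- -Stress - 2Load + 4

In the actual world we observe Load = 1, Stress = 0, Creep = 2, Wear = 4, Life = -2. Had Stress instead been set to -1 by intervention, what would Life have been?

do(Stress=-1) replaces the equation Stress <- 0 if Load >= -1 else 3 with the constant Stress = -1.
Creep = -Stress - 2Load + 4  [with Stress=-1, Load=1]  = 3
Wear = 2Load + Creep + Stress  [with Load=1, Creep=3, Stress=-1]  = 4
Life = min(Creep, Wear) - 4  [with Creep=3, Wear=4]  = -1

-1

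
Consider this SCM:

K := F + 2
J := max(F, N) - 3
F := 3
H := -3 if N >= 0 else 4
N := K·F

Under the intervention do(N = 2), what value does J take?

do(N=2) replaces the equation N := K·F with the constant N = 2.
J = max(F, N) - 3  [with F=3, N=2]  = 0

0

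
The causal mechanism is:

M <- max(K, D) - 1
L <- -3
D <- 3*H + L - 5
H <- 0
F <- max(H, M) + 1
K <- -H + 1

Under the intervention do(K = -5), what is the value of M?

do(K=-5) replaces the equation K <- -H + 1 with the constant K = -5.
D = 3*H + L - 5  [with H=0, L=-3]  = -8
M = max(K, D) - 1  [with K=-5, D=-8]  = -6

-6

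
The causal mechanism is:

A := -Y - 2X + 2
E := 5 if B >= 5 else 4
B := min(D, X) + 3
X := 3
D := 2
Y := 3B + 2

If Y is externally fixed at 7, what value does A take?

Intervening sets Y = 7 and removes its equation (Y := 3B + 2).
A = -Y - 2X + 2  [with Y=7, X=3]  = -11

-11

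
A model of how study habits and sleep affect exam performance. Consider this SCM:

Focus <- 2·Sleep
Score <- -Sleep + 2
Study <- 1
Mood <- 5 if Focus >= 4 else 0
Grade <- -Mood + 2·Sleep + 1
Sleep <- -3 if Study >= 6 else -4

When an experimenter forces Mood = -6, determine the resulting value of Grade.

-1

The intervention breaks the incoming arrows to Mood: Mood <- 5 if Focus >= 4 else 0 no longer applies, and Mood = -6.
Sleep = -3 if Study >= 6 else -4  [with Study=1]  = -4
Grade = -Mood + 2·Sleep + 1  [with Mood=-6, Sleep=-4]  = -1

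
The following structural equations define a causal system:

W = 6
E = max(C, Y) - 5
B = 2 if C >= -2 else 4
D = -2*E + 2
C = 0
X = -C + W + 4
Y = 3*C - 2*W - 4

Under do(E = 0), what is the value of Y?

Under do(E=0), the mechanism E = max(C, Y) - 5 is discarded; E is fixed at 0.
Since Y is not a descendant of the intervened variable, it is unaffected.
Y = 3*C - 2*W - 4  [with C=0, W=6]  = -16

-16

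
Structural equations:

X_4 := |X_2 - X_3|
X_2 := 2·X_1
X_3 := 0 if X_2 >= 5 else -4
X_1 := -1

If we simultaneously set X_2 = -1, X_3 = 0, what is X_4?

1

Setting X_2 = -1, X_3 = 0 by intervention discards those variables' equations.
X_4 = |X_2 - X_3|  [with X_2=-1, X_3=0]  = 1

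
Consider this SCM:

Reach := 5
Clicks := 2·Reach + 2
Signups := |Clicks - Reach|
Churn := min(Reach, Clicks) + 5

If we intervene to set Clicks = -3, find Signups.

8

The intervention breaks the incoming arrows to Clicks: Clicks := 2·Reach + 2 no longer applies, and Clicks = -3.
Signups = |Clicks - Reach|  [with Clicks=-3, Reach=5]  = 8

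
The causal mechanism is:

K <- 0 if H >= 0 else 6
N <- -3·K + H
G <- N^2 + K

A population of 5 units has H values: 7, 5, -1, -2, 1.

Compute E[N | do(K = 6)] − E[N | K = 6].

Every unit gets K=6 under the intervention. N values become -11, -13, -19, -20, -17; E[N|do(K=6)] = -16.
Conditioning on K=6 selects the 2 unit(s) with H ∈ {-1, -2}. Their N values: -19, -20. Mean = -19.5.
Difference = -16 − (-19.5) = 3.5.

3.5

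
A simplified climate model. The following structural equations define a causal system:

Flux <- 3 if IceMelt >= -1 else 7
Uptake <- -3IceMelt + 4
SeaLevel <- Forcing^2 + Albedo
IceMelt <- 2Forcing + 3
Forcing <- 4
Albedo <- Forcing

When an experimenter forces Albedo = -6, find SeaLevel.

10

The intervention breaks the incoming arrows to Albedo: Albedo <- Forcing no longer applies, and Albedo = -6.
SeaLevel = Forcing^2 + Albedo  [with Forcing=4, Albedo=-6]  = 10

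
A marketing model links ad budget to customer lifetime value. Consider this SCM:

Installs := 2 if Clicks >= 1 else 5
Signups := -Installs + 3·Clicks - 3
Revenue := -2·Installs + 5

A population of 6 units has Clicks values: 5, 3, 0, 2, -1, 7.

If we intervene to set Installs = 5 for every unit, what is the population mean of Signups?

0

The intervention sets Installs=5 in all 6 units regardless of Clicks. Recomputing Signups per unit gives 7, 1, -8, -2, -11, 13; average 0.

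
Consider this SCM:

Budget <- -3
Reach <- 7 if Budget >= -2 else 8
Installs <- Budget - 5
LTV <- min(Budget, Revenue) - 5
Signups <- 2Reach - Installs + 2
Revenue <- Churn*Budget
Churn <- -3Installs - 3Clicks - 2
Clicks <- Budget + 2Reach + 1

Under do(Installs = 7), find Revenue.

The intervention breaks the incoming arrows to Installs: Installs <- Budget - 5 no longer applies, and Installs = 7.
Reach = 7 if Budget >= -2 else 8  [with Budget=-3]  = 8
Clicks = Budget + 2Reach + 1  [with Budget=-3, Reach=8]  = 14
Churn = -3Installs - 3Clicks - 2  [with Installs=7, Clicks=14]  = -65
Revenue = Churn*Budget  [with Churn=-65, Budget=-3]  = 195

195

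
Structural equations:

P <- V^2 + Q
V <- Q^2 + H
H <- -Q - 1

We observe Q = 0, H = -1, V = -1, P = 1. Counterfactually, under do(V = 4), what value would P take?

The intervention breaks the incoming arrows to V: V <- Q^2 + H no longer applies, and V = 4.
P = V^2 + Q  [with V=4, Q=0]  = 16

16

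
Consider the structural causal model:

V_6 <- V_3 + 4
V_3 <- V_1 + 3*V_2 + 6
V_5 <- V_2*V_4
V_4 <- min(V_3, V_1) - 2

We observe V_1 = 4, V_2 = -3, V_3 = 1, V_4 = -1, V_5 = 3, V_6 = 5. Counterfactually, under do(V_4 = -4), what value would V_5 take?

Intervening sets V_4 = -4 and removes its equation (V_4 <- min(V_3, V_1) - 2).
V_5 = V_2*V_4  [with V_2=-3, V_4=-4]  = 12

12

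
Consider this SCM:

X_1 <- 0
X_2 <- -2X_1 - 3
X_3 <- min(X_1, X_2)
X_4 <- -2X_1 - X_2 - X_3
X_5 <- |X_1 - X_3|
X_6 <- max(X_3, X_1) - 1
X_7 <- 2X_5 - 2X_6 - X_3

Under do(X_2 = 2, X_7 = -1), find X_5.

0

Setting X_2 = 2, X_7 = -1 by intervention discards those variables' equations.
X_3 = min(X_1, X_2)  [with X_1=0, X_2=2]  = 0
X_5 = |X_1 - X_3|  [with X_1=0, X_3=0]  = 0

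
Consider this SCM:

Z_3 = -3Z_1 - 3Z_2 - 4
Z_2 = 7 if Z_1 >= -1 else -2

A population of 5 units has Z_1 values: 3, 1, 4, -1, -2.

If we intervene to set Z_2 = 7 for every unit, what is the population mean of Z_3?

Every unit gets Z_2=7 under the intervention. Z_3 values become -34, -28, -37, -22, -19; E[Z_3|do(Z_2=7)] = -28.

-28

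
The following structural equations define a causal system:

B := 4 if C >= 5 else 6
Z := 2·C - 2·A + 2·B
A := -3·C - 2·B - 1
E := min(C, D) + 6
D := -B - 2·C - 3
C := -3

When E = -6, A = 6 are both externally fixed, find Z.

-6

Under do(E = -6, A = 6), each intervened variable's structural equation is replaced by its fixed value.
B = 4 if C >= 5 else 6  [with C=-3]  = 6
Z = 2·C - 2·A + 2·B  [with C=-3, A=6, B=6]  = -6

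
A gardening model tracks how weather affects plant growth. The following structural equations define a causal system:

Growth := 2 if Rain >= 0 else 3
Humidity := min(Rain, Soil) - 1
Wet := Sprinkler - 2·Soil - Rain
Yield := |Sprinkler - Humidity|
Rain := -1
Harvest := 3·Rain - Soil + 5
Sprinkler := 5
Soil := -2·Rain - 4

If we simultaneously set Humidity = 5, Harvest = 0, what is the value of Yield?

0

Under do(Humidity = 5, Harvest = 0), each intervened variable's structural equation is replaced by its fixed value.
Yield = |Sprinkler - Humidity|  [with Sprinkler=5, Humidity=5]  = 0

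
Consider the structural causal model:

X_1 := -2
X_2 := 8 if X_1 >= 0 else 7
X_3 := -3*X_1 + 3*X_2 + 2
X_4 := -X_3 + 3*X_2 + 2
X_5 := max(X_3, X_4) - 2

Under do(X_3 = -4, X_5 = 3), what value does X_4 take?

27

The joint intervention fixes X_3 = -4, X_5 = 3, removing each variable's own equation.
X_2 = 8 if X_1 >= 0 else 7  [with X_1=-2]  = 7
X_4 = -X_3 + 3*X_2 + 2  [with X_3=-4, X_2=7]  = 27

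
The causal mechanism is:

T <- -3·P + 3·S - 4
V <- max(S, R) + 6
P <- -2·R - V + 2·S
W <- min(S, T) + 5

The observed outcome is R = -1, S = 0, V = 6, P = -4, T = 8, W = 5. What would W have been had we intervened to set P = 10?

Under do(P=10), the mechanism P <- -2·R - V + 2·S is discarded; P is fixed at 10.
T = -3·P + 3·S - 4  [with P=10, S=0]  = -34
W = min(S, T) + 5  [with S=0, T=-34]  = -29

-29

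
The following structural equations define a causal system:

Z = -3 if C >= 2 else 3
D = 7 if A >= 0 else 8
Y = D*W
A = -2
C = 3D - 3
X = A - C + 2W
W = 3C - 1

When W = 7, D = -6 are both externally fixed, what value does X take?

The joint intervention fixes W = 7, D = -6, removing each variable's own equation.
C = 3D - 3  [with D=-6]  = -21
X = A - C + 2W  [with A=-2, C=-21, W=7]  = 33

33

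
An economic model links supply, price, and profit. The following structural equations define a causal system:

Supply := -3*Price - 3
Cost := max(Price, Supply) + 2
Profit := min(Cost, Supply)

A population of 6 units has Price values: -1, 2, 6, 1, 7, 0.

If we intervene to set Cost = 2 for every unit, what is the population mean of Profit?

Every unit gets Cost=2 under the intervention. Profit values become 0, -9, -21, -6, -24, -3; E[Profit|do(Cost=2)] = -10.5.

-10.5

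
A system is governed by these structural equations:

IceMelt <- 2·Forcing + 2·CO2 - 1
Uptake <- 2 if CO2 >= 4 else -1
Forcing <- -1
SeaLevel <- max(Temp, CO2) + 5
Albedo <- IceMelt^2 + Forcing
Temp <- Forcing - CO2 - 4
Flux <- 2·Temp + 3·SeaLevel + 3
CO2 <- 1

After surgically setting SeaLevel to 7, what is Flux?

Intervening sets SeaLevel = 7 and removes its equation (SeaLevel <- max(Temp, CO2) + 5).
Temp = Forcing - CO2 - 4  [with Forcing=-1, CO2=1]  = -6
Flux = 2·Temp + 3·SeaLevel + 3  [with Temp=-6, SeaLevel=7]  = 12

12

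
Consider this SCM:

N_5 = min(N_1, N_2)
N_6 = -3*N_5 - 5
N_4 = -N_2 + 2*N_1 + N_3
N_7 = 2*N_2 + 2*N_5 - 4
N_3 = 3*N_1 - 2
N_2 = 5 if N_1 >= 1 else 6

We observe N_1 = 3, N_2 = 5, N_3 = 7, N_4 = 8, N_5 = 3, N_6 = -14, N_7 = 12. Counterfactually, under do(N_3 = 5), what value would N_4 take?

The intervention breaks the incoming arrows to N_3: N_3 = 3*N_1 - 2 no longer applies, and N_3 = 5.
N_2 = 5 if N_1 >= 1 else 6  [with N_1=3]  = 5
N_4 = -N_2 + 2*N_1 + N_3  [with N_2=5, N_1=3, N_3=5]  = 6

6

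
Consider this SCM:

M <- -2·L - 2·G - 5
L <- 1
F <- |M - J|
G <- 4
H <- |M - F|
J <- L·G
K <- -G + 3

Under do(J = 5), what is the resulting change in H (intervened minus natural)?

The intervention breaks the incoming arrows to J: J <- L·G no longer applies, and J = 5.
M = -2·L - 2·G - 5  [with L=1, G=4]  = -15
F = |M - J|  [with M=-15, J=5]  = 20
H = |M - F|  [with M=-15, F=20]  = 35
Without intervention: J = L·G  [with L=1, G=4]  = 4; M = -2·L - 2·G - 5  [with L=1, G=4]  = -15; F = |M - J|  [with M=-15, J=4]  = 19; H = |M - F|  [with M=-15, F=19]  = 34.
Change = 35 − 34 = 1.

1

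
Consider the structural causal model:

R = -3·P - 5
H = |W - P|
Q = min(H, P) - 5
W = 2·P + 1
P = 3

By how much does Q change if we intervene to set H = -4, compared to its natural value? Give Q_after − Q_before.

-7

The intervention breaks the incoming arrows to H: H = |W - P| no longer applies, and H = -4.
Q = min(H, P) - 5  [with H=-4, P=3]  = -9
Without intervention: W = 2·P + 1  [with P=3]  = 7; H = |W - P|  [with W=7, P=3]  = 4; Q = min(H, P) - 5  [with H=4, P=3]  = -2.
Change = -9 − (-2) = -7.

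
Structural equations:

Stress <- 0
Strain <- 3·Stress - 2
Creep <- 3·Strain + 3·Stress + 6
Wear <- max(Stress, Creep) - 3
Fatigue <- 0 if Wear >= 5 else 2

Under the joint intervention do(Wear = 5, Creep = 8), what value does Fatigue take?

The joint intervention fixes Wear = 5, Creep = 8, removing each variable's own equation.
Fatigue = 0 if Wear >= 5 else 2  [with Wear=5]  = 0

0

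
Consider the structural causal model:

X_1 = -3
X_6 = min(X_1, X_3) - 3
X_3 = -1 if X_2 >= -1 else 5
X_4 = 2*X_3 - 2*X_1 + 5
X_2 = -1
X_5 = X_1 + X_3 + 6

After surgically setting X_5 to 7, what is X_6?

The intervention breaks the incoming arrows to X_5: X_5 = X_1 + X_3 + 6 no longer applies, and X_5 = 7.
Since X_6 is not a descendant of the intervened variable, it is unaffected.
X_3 = -1 if X_2 >= -1 else 5  [with X_2=-1]  = -1
X_6 = min(X_1, X_3) - 3  [with X_1=-3, X_3=-1]  = -6

-6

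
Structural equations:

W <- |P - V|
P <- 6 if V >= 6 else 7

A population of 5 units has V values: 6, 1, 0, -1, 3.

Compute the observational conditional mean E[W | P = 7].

E[W|P=7] averages over only the 4 units with P=7 (V = 1, 0, -1, 3): W = 6, 7, 8, 4, mean 6.25.

6.25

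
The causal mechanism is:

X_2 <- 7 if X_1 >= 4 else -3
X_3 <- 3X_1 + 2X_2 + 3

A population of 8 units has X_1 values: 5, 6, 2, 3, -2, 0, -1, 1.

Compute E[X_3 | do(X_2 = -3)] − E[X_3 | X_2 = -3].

3.75

Every unit gets X_2=-3 under the intervention. X_3 values become 12, 15, 3, 6, -9, -3, -6, 0; E[X_3|do(X_2=-3)] = 2.25.
Observing X_2=-3 restricts to units where X_2's equation naturally yields -3: X_1 ∈ {2, 3, -2, 0, -1, 1}. In that subpopulation X_3 = 3, 6, -9, -3, -6, 0, mean -1.5.
Difference = 2.25 − (-1.5) = 3.75.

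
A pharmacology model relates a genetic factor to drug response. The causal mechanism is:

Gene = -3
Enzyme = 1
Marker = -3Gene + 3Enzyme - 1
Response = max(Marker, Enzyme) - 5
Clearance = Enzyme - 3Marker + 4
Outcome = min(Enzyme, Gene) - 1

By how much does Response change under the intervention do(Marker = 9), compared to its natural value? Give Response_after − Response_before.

The intervention breaks the incoming arrows to Marker: Marker = -3Gene + 3Enzyme - 1 no longer applies, and Marker = 9.
Response = max(Marker, Enzyme) - 5  [with Marker=9, Enzyme=1]  = 4
Without intervention: Marker = -3Gene + 3Enzyme - 1  [with Gene=-3, Enzyme=1]  = 11; Response = max(Marker, Enzyme) - 5  [with Marker=11, Enzyme=1]  = 6.
Change = 4 − 6 = -2.

-2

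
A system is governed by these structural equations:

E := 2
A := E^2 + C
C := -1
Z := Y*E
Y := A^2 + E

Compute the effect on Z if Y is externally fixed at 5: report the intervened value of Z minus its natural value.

Intervening sets Y = 5 and removes its equation (Y := A^2 + E).
Z = Y*E  [with Y=5, E=2]  = 10
Without intervention: A = E^2 + C  [with E=2, C=-1]  = 3; Y = A^2 + E  [with A=3, E=2]  = 11; Z = Y*E  [with Y=11, E=2]  = 22.
Change = 10 − 22 = -12.

-12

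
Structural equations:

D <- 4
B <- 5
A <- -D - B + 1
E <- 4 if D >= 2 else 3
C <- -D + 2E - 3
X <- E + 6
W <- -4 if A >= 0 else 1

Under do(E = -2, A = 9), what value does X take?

The joint intervention fixes E = -2, A = 9, removing each variable's own equation.
X = E + 6  [with E=-2]  = 4

4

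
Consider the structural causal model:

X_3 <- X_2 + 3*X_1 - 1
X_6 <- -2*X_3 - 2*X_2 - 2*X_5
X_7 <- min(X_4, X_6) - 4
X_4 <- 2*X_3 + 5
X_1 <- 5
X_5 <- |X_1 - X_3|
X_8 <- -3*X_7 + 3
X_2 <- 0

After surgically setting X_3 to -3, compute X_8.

The intervention breaks the incoming arrows to X_3: X_3 <- X_2 + 3*X_1 - 1 no longer applies, and X_3 = -3.
X_4 = 2*X_3 + 5  [with X_3=-3]  = -1
X_5 = |X_1 - X_3|  [with X_1=5, X_3=-3]  = 8
X_6 = -2*X_3 - 2*X_2 - 2*X_5  [with X_3=-3, X_2=0, X_5=8]  = -10
X_7 = min(X_4, X_6) - 4  [with X_4=-1, X_6=-10]  = -14
X_8 = -3*X_7 + 3  [with X_7=-14]  = 45

45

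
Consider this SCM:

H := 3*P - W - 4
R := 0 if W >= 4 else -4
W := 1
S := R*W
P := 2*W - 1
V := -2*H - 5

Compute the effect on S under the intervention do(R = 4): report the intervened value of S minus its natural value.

Under do(R=4), the mechanism R := 0 if W >= 4 else -4 is discarded; R is fixed at 4.
S = R*W  [with R=4, W=1]  = 4
Without intervention: R = 0 if W >= 4 else -4  [with W=1]  = -4; S = R*W  [with R=-4, W=1]  = -4.
Change = 4 − (-4) = 8.

8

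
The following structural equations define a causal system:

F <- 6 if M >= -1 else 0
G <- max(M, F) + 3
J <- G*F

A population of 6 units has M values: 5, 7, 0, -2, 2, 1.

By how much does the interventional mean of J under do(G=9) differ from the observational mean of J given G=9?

-9

The intervention sets G=9 in all 6 units regardless of M. Recomputing J per unit gives 54, 54, 54, 0, 54, 54; average 45.
E[J|G=9] averages over only the 4 units with G=9 (M = 5, 0, 2, 1): J = 54, 54, 54, 54, mean 54.
Difference = 45 − 54 = -9.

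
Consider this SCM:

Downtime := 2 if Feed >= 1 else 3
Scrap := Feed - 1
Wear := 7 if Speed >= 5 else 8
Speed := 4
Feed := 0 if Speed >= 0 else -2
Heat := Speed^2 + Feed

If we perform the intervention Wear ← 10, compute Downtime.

3

Under do(Wear=10), the mechanism Wear := 7 if Speed >= 5 else 8 is discarded; Wear is fixed at 10.
Since Downtime is not a descendant of the intervened variable, it is unaffected.
Feed = 0 if Speed >= 0 else -2  [with Speed=4]  = 0
Downtime = 2 if Feed >= 1 else 3  [with Feed=0]  = 3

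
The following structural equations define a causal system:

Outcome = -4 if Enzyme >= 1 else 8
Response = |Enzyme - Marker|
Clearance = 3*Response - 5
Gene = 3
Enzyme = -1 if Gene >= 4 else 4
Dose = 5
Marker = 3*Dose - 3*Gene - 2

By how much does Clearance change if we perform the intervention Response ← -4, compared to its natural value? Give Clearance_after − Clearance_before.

The intervention breaks the incoming arrows to Response: Response = |Enzyme - Marker| no longer applies, and Response = -4.
Clearance = 3*Response - 5  [with Response=-4]  = -17
Without intervention: Enzyme = -1 if Gene >= 4 else 4  [with Gene=3]  = 4; Marker = 3*Dose - 3*Gene - 2  [with Dose=5, Gene=3]  = 4; Response = |Enzyme - Marker|  [with Enzyme=4, Marker=4]  = 0; Clearance = 3*Response - 5  [with Response=0]  = -5.
Change = -17 − (-5) = -12.

-12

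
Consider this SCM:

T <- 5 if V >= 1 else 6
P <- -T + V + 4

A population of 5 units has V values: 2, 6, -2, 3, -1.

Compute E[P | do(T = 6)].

do(T=6) breaks T's dependence on V. With T=6 fixed, P across the units is 0, 4, -4, 1, -3, mean -0.4.

-0.4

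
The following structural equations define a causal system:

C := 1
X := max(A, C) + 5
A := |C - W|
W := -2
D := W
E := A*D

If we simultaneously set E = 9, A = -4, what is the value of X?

6

Setting E = 9, A = -4 by intervention discards those variables' equations.
X = max(A, C) + 5  [with A=-4, C=1]  = 6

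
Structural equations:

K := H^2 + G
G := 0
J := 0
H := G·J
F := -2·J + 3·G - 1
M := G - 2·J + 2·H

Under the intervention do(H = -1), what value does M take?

The intervention breaks the incoming arrows to H: H := G·J no longer applies, and H = -1.
M = G - 2·J + 2·H  [with G=0, J=0, H=-1]  = -2

-2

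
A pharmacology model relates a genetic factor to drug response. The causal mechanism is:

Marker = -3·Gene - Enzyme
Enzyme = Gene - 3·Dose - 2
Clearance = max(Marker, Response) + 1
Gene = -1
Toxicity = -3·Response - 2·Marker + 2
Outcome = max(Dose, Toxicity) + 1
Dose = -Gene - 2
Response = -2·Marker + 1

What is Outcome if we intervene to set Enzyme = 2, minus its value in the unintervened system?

The intervention breaks the incoming arrows to Enzyme: Enzyme = Gene - 3·Dose - 2 no longer applies, and Enzyme = 2.
Dose = -Gene - 2  [with Gene=-1]  = -1
Marker = -3·Gene - Enzyme  [with Gene=-1, Enzyme=2]  = 1
Response = -2·Marker + 1  [with Marker=1]  = -1
Toxicity = -3·Response - 2·Marker + 2  [with Response=-1, Marker=1]  = 3
Outcome = max(Dose, Toxicity) + 1  [with Dose=-1, Toxicity=3]  = 4
Without intervention: Dose = -Gene - 2  [with Gene=-1]  = -1; Enzyme = Gene - 3·Dose - 2  [with Gene=-1, Dose=-1]  = 0; Marker = -3·Gene - Enzyme  [with Gene=-1, Enzyme=0]  = 3; Response = -2·Marker + 1  [with Marker=3]  = -5; Toxicity = -3·Response - 2·Marker + 2  [with Response=-5, Marker=3]  = 11; Outcome = max(Dose, Toxicity) + 1  [with Dose=-1, Toxicity=11]  = 12.
Change = 4 − 12 = -8.

-8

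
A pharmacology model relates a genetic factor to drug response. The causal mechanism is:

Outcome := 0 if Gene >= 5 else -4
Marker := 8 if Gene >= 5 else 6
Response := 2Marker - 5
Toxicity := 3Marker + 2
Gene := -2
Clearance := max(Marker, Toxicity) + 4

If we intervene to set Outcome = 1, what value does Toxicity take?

20

do(Outcome=1) replaces the equation Outcome := 0 if Gene >= 5 else -4 with the constant Outcome = 1.
No directed path runs from Outcome to Toxicity, so Toxicity keeps its natural value.
Marker = 8 if Gene >= 5 else 6  [with Gene=-2]  = 6
Toxicity = 3Marker + 2  [with Marker=6]  = 20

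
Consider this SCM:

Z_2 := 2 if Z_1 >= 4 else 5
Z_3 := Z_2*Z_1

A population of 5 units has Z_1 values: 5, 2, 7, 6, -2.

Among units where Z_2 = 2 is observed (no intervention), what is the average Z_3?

12

Observing Z_2=2 restricts to units where Z_2's equation naturally yields 2: Z_1 ∈ {5, 7, 6}. In that subpopulation Z_3 = 10, 14, 12, mean 12.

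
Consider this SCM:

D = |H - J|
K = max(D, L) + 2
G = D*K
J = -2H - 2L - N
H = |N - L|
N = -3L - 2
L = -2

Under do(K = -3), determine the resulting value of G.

-54

Intervening sets K = -3 and removes its equation (K = max(D, L) + 2).
N = -3L - 2  [with L=-2]  = 4
H = |N - L|  [with N=4, L=-2]  = 6
J = -2H - 2L - N  [with H=6, L=-2, N=4]  = -12
D = |H - J|  [with H=6, J=-12]  = 18
G = D*K  [with D=18, K=-3]  = -54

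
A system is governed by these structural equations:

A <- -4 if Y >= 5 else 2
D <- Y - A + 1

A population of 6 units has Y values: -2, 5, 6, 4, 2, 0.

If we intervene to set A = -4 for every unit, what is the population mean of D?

7.5

Every unit gets A=-4 under the intervention. D values become 3, 10, 11, 9, 7, 5; E[D|do(A=-4)] = 7.5.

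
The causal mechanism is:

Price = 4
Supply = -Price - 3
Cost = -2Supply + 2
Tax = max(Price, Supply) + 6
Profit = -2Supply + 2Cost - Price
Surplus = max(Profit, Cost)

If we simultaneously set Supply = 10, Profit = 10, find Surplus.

Setting Supply = 10, Profit = 10 by intervention discards those variables' equations.
Cost = -2Supply + 2  [with Supply=10]  = -18
Surplus = max(Profit, Cost)  [with Profit=10, Cost=-18]  = 10

10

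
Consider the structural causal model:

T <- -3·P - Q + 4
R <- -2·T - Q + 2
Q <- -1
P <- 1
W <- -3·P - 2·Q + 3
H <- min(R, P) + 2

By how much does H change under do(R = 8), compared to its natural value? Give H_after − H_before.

2

The intervention breaks the incoming arrows to R: R <- -2·T - Q + 2 no longer applies, and R = 8.
H = min(R, P) + 2  [with R=8, P=1]  = 3
Without intervention: T = -3·P - Q + 4  [with P=1, Q=-1]  = 2; R = -2·T - Q + 2  [with T=2, Q=-1]  = -1; H = min(R, P) + 2  [with R=-1, P=1]  = 1.
Change = 3 − 1 = 2.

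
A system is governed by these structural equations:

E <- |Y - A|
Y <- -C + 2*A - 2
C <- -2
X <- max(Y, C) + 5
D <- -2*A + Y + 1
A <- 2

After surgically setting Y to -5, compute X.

3

The intervention breaks the incoming arrows to Y: Y <- -C + 2*A - 2 no longer applies, and Y = -5.
X = max(Y, C) + 5  [with Y=-5, C=-2]  = 3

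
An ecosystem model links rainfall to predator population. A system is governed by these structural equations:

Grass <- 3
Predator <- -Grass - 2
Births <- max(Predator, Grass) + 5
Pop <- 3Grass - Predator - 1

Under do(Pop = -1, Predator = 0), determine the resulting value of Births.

8

Setting Pop = -1, Predator = 0 by intervention discards those variables' equations.
Births = max(Predator, Grass) + 5  [with Predator=0, Grass=3]  = 8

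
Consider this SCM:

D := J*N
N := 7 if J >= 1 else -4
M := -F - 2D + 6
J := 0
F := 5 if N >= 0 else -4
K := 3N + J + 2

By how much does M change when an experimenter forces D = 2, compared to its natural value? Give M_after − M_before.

-4

do(D=2) replaces the equation D := J*N with the constant D = 2.
N = 7 if J >= 1 else -4  [with J=0]  = -4
F = 5 if N >= 0 else -4  [with N=-4]  = -4
M = -F - 2D + 6  [with F=-4, D=2]  = 6
Without intervention: N = 7 if J >= 1 else -4  [with J=0]  = -4; D = J*N  [with J=0, N=-4]  = 0; F = 5 if N >= 0 else -4  [with N=-4]  = -4; M = -F - 2D + 6  [with F=-4, D=0]  = 10.
Change = 6 − 10 = -4.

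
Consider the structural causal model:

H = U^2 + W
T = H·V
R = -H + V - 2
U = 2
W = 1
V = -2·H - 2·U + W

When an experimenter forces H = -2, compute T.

The intervention breaks the incoming arrows to H: H = U^2 + W no longer applies, and H = -2.
V = -2·H - 2·U + W  [with H=-2, U=2, W=1]  = 1
T = H·V  [with H=-2, V=1]  = -2

-2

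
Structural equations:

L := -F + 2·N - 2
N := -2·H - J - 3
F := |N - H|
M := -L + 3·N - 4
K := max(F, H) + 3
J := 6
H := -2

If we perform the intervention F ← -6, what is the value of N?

Under do(F=-6), the mechanism F := |N - H| is discarded; F is fixed at -6.
Since N is not a descendant of the intervened variable, it is unaffected.
N = -2·H - J - 3  [with H=-2, J=6]  = -5

-5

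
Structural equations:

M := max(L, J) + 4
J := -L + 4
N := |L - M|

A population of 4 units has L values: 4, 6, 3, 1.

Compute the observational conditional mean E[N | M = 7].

5

Observing M=7 restricts to units where M's equation naturally yields 7: L ∈ {3, 1}. In that subpopulation N = 4, 6, mean 5.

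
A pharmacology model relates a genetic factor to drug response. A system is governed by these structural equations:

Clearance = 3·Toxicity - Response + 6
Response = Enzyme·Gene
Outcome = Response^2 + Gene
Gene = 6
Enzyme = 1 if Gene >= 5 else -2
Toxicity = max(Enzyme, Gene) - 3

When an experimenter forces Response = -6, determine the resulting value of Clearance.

21

do(Response=-6) replaces the equation Response = Enzyme·Gene with the constant Response = -6.
Enzyme = 1 if Gene >= 5 else -2  [with Gene=6]  = 1
Toxicity = max(Enzyme, Gene) - 3  [with Enzyme=1, Gene=6]  = 3
Clearance = 3·Toxicity - Response + 6  [with Toxicity=3, Response=-6]  = 21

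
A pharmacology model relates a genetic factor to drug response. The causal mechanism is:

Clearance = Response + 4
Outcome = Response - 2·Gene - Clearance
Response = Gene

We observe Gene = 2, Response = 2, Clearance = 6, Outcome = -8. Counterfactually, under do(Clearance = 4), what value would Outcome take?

-6

The intervention breaks the incoming arrows to Clearance: Clearance = Response + 4 no longer applies, and Clearance = 4.
Response = Gene  [with Gene=2]  = 2
Outcome = Response - 2·Gene - Clearance  [with Response=2, Gene=2, Clearance=4]  = -6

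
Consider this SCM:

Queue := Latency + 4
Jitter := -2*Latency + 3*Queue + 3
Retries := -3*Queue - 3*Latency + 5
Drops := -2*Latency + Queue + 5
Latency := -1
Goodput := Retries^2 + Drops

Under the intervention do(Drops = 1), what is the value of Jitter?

do(Drops=1) replaces the equation Drops := -2*Latency + Queue + 5 with the constant Drops = 1.
Jitter is not downstream of the intervention, so its value is determined by the original equations.
Queue = Latency + 4  [with Latency=-1]  = 3
Jitter = -2*Latency + 3*Queue + 3  [with Latency=-1, Queue=3]  = 14

14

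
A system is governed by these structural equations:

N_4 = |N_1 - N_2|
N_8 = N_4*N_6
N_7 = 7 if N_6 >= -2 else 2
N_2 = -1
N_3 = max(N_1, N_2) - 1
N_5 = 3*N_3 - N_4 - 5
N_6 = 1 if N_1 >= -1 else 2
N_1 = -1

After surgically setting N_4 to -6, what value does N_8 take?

do(N_4=-6) replaces the equation N_4 = |N_1 - N_2| with the constant N_4 = -6.
N_6 = 1 if N_1 >= -1 else 2  [with N_1=-1]  = 1
N_8 = N_4*N_6  [with N_4=-6, N_6=1]  = -6

-6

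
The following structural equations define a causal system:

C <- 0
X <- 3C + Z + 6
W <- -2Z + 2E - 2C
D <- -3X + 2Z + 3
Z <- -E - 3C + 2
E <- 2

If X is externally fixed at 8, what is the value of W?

4

Intervening sets X = 8 and removes its equation (X <- 3C + Z + 6).
No directed path runs from X to W, so W keeps its natural value.
Z = -E - 3C + 2  [with E=2, C=0]  = 0
W = -2Z + 2E - 2C  [with Z=0, E=2, C=0]  = 4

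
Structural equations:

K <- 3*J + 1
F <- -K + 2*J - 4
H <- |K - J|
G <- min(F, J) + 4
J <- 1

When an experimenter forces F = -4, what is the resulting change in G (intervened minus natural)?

Intervening sets F = -4 and removes its equation (F <- -K + 2*J - 4).
G = min(F, J) + 4  [with F=-4, J=1]  = 0
Without intervention: K = 3*J + 1  [with J=1]  = 4; F = -K + 2*J - 4  [with K=4, J=1]  = -6; G = min(F, J) + 4  [with F=-6, J=1]  = -2.
Change = 0 − (-2) = 2.

2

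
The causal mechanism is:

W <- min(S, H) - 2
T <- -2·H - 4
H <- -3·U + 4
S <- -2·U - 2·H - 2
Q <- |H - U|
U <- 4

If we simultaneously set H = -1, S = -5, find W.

-7

Under do(H = -1, S = -5), each intervened variable's structural equation is replaced by its fixed value.
W = min(S, H) - 2  [with S=-5, H=-1]  = -7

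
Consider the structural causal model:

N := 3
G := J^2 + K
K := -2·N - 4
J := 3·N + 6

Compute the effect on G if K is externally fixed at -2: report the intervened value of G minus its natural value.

The intervention breaks the incoming arrows to K: K := -2·N - 4 no longer applies, and K = -2.
J = 3·N + 6  [with N=3]  = 15
G = J^2 + K  [with J=15, K=-2]  = 223
Without intervention: J = 3·N + 6  [with N=3]  = 15; K = -2·N - 4  [with N=3]  = -10; G = J^2 + K  [with J=15, K=-10]  = 215.
Change = 223 − 215 = 8.

8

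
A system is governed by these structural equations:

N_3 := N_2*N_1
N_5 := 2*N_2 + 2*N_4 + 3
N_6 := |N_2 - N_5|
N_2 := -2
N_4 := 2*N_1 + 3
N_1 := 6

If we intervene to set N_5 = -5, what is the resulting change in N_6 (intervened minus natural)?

The intervention breaks the incoming arrows to N_5: N_5 := 2*N_2 + 2*N_4 + 3 no longer applies, and N_5 = -5.
N_6 = |N_2 - N_5|  [with N_2=-2, N_5=-5]  = 3
Without intervention: N_4 = 2*N_1 + 3  [with N_1=6]  = 15; N_5 = 2*N_2 + 2*N_4 + 3  [with N_2=-2, N_4=15]  = 29; N_6 = |N_2 - N_5|  [with N_2=-2, N_5=29]  = 31.
Change = 3 − 31 = -28.

-28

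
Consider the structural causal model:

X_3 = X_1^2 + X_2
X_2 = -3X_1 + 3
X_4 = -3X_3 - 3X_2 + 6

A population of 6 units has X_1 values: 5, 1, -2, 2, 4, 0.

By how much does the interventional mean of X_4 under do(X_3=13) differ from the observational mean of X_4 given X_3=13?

Every unit gets X_3=13 under the intervention. X_4 values become 3, -33, -60, -24, -6, -42; E[X_4|do(X_3=13)] = -27.
E[X_4|X_3=13] averages over only the 2 units with X_3=13 (X_1 = 5, -2): X_4 = 3, -60, mean -28.5.
Difference = -27 − (-28.5) = 1.5.

1.5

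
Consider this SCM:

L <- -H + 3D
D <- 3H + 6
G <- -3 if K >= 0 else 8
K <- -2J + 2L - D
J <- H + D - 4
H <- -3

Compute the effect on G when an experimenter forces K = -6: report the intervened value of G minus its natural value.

The intervention breaks the incoming arrows to K: K <- -2J + 2L - D no longer applies, and K = -6.
G = -3 if K >= 0 else 8  [with K=-6]  = 8
Without intervention: D = 3H + 6  [with H=-3]  = -3; J = H + D - 4  [with H=-3, D=-3]  = -10; L = -H + 3D  [with H=-3, D=-3]  = -6; K = -2J + 2L - D  [with J=-10, L=-6, D=-3]  = 11; G = -3 if K >= 0 else 8  [with K=11]  = -3.
Change = 8 − (-3) = 11.

11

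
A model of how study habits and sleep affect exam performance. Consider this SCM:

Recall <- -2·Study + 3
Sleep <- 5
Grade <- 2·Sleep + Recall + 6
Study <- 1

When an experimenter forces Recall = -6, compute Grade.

10

The intervention breaks the incoming arrows to Recall: Recall <- -2·Study + 3 no longer applies, and Recall = -6.
Grade = 2·Sleep + Recall + 6  [with Sleep=5, Recall=-6]  = 10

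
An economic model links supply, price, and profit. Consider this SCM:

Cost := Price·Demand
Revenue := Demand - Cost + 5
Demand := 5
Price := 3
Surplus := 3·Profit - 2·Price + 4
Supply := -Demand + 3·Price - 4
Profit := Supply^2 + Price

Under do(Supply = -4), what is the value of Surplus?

55

The intervention breaks the incoming arrows to Supply: Supply := -Demand + 3·Price - 4 no longer applies, and Supply = -4.
Profit = Supply^2 + Price  [with Supply=-4, Price=3]  = 19
Surplus = 3·Profit - 2·Price + 4  [with Profit=19, Price=3]  = 55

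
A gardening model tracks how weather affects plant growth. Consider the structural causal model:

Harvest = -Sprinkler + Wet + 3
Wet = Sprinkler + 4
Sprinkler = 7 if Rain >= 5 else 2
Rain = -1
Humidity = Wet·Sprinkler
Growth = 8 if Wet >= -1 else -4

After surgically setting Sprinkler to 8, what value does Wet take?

12

The intervention breaks the incoming arrows to Sprinkler: Sprinkler = 7 if Rain >= 5 else 2 no longer applies, and Sprinkler = 8.
Wet = Sprinkler + 4  [with Sprinkler=8]  = 12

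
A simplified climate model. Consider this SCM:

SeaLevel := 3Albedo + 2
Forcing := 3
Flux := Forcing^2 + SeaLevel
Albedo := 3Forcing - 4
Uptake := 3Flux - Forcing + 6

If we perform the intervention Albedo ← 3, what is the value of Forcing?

Under do(Albedo=3), the mechanism Albedo := 3Forcing - 4 is discarded; Albedo is fixed at 3.
Forcing is not downstream of the intervention, so its value is determined by the original equations.

3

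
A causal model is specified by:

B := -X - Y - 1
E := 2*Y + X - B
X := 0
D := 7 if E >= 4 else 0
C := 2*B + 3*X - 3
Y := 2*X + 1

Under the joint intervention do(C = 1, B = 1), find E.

1

Under do(C = 1, B = 1), each intervened variable's structural equation is replaced by its fixed value.
Y = 2*X + 1  [with X=0]  = 1
E = 2*Y + X - B  [with Y=1, X=0, B=1]  = 1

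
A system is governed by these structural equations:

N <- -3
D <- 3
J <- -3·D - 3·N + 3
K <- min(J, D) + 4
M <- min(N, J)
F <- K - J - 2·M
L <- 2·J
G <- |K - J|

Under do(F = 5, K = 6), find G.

Under do(F = 5, K = 6), each intervened variable's structural equation is replaced by its fixed value.
J = -3·D - 3·N + 3  [with D=3, N=-3]  = 3
G = |K - J|  [with K=6, J=3]  = 3

3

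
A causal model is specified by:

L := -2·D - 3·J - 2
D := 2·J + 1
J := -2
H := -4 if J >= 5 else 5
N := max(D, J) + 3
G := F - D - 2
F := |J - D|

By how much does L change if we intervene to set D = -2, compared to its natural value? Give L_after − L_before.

The intervention breaks the incoming arrows to D: D := 2·J + 1 no longer applies, and D = -2.
L = -2·D - 3·J - 2  [with D=-2, J=-2]  = 8
Without intervention: D = 2·J + 1  [with J=-2]  = -3; L = -2·D - 3·J - 2  [with D=-3, J=-2]  = 10.
Change = 8 − 10 = -2.

-2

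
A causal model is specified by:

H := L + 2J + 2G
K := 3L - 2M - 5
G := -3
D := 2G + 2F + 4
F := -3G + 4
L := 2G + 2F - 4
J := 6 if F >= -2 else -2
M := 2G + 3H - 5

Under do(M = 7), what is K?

29

do(M=7) replaces the equation M := 2G + 3H - 5 with the constant M = 7.
F = -3G + 4  [with G=-3]  = 13
L = 2G + 2F - 4  [with G=-3, F=13]  = 16
K = 3L - 2M - 5  [with L=16, M=7]  = 29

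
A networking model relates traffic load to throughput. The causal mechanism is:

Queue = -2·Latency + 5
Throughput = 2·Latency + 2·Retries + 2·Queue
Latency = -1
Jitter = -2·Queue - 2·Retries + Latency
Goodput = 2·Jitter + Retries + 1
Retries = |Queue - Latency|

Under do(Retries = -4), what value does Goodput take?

-17

The intervention breaks the incoming arrows to Retries: Retries = |Queue - Latency| no longer applies, and Retries = -4.
Queue = -2·Latency + 5  [with Latency=-1]  = 7
Jitter = -2·Queue - 2·Retries + Latency  [with Queue=7, Retries=-4, Latency=-1]  = -7
Goodput = 2·Jitter + Retries + 1  [with Jitter=-7, Retries=-4]  = -17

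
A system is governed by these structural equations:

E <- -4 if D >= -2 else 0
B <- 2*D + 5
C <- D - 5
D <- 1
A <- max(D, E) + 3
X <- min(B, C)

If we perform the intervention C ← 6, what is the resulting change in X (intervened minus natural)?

10

do(C=6) replaces the equation C <- D - 5 with the constant C = 6.
B = 2*D + 5  [with D=1]  = 7
X = min(B, C)  [with B=7, C=6]  = 6
Without intervention: C = D - 5  [with D=1]  = -4; B = 2*D + 5  [with D=1]  = 7; X = min(B, C)  [with B=7, C=-4]  = -4.
Change = 6 − (-4) = 10.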